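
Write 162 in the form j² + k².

We need to find integers j, k > 0 such that j² + k² = 162.
Trying j = 9: k² = 162 - 9² = 162 - 81 = 81
k = 9
Check: 9² + 9² = 81 + 81 = 162 ✓

162 = 9² + 9²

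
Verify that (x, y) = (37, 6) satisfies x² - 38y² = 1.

Compute x² = 37² = 1369
Compute 38y² = 38·6² = 38·36 = 1368
x² - 38y² = 1369 - 1368 = 1
Since this equals 1, (37, 6) is a solution.

Yes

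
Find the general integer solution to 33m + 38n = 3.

Step 1: Compute gcd(33, 38) = 1.
Since 1 divides 3, solutions exist.

Step 2: Find a particular solution using extended Euclidean algorithm.
We get m₀ = 45, n₀ = -39.
Check: 33*45 + 38*-39 = 3 = 3 ✓

Step 3: Write the general solution.
m = 45 + (38/1)t = 45 + 38t
n = -39 - (33/1)t = -39 - 33t
for any integer t.

m = 45 + 38t, n = -39 - 33t for integer t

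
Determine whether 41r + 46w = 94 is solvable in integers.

Step 1: Compute gcd(41, 46).
gcd(41, 46) = 1

Step 2: Check divisibility.
Does 1 divide 94? 94 = 1 x 94, so yes.

By the theorem on linear Diophantine equations, 41r + 46w = 94 has integer solutions if and only if gcd(41, 46) divides 94. Since 1 | 94, solutions exist.

Yes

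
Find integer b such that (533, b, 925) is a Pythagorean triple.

b² = c² - a² = 925² - 533² = 855625 - 284089 = 571536
b = sqrt(571536) = 756

756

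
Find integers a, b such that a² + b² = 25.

We need to find integers a, b > 0 such that a² + b² = 25.
Trying a = 3: b² = 25 - 3² = 25 - 9 = 16
b = 4
Check: 3² + 4² = 9 + 16 = 25 ✓

25 = 3² + 4²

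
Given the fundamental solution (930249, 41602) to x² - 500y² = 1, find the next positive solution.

Solutions to x² - Dy² = 1 are generated by powers of (x₀ + y₀√D).
The next solution satisfies x₁ + y₁√500 = (x₀ + y₀√500)², giving:
x₁ = x₀² + 500y₀² = 930249² + 500·41602² = 865363202001 + 865363202000 = 1730726404001
y₁ = 2x₀y₀ = 2·930249·41602 = 77400437796

Verify: 1730726404001² - 500·77400437796² = 2995413885506232668808001 - 2995413885506232668808000 = 1 ✓

x = 1730726404001, y = 77400437796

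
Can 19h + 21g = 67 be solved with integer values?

Step 1: Compute gcd(19, 21).
gcd(19, 21) = 1

Step 2: Check divisibility.
Does 1 divide 67? 67 = 1 x 67, so yes.

By the theorem on linear Diophantine equations, 19h + 21g = 67 has integer solutions if and only if gcd(19, 21) divides 67. Since 1 | 67, solutions exist.

Yes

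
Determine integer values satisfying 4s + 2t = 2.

Step 1: Check solvability.
gcd(4, 2) = 2
Since 2 divides 2, solutions exist.

Step 2: Apply extended Euclidean algorithm to find gcd.
We find integers such that 4*x0 + 2*y0 = 2

Step 3: Scale the particular solution.
Multiply by 2/2 = 1:
s = 0, t = 1

Step 4: Verify.
4*(0) + 2*(1) = 2 = 2 ✓

s = 0, t = 1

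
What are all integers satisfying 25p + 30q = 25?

Step 1: Compute gcd(25, 30) = 5.
Since 5 divides 25, solutions exist.

Step 2: Find a particular solution using extended Euclidean algorithm.
We get p₀ = -5, q₀ = 5.
Check: 25*-5 + 30*5 = 25 = 25 ✓

Step 3: Write the general solution.
p = -5 + (30/5)t = -5 + 6t
q = 5 - (25/5)t = 5 - 5t
for any integer t.

p = -5 + 6t, q = 5 - 5t for integer t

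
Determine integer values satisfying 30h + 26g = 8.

Step 1: Check solvability.
gcd(30, 26) = 2
Since 2 divides 8, solutions exist.

Step 2: Apply extended Euclidean algorithm to find gcd.
We find integers such that 30*x0 + 26*y0 = 2

Step 3: Scale the particular solution.
Multiply by 8/2 = 4:
h = -24, g = 28

Step 4: Verify.
30*(-24) + 26*(28) = 8 = 8 ✓

h = -24, g = 28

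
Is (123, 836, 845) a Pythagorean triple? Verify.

Compute a² + b² = 123² + 836² = 15129 + 698896 = 714025
Compute c² = 845² = 714025
Since 714025 = 714025, confirmed.

Yes, it is a Pythagorean triple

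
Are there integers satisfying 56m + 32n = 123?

Step 1: Compute gcd(56, 32).
gcd(56, 32) = 8

Step 2: Check divisibility.
Does 8 divide 123? 123 = 8 x 15 + 3, so no.

By the theorem on linear Diophantine equations, 56m + 32n = 123 has integer solutions if and only if gcd(56, 32) divides 123. Since 8 does not divide 123, no solutions exist.

No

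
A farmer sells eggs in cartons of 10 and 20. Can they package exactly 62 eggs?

We need non-negative a, b with 10a + 20b = 62.
gcd(10, 20) = 10, and 10 does not divide 62.
No integer solutions exist.

No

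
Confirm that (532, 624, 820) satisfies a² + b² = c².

Compute a² + b² = 532² + 624² = 283024 + 389376 = 672400
Compute c² = 820² = 672400
Since 672400 = 672400, confirmed.

Yes, it is a Pythagorean triple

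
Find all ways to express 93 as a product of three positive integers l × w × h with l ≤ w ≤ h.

Iterate l from 1 to ⌊93^(1/3)⌋. For each l dividing 93, iterate w ≥ l with w dividing 93/l, and set h = 93/(l·w).
Triples found (2): (1×1×93), (1×3×31)

(1×1×93), (1×3×31)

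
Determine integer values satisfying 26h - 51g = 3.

Step 1: Check solvability.
gcd(26, 51) = 1
Since 1 divides 3, solutions exist.

Step 2: Apply extended Euclidean algorithm to find gcd.
We find integers such that 26*x0 + 51*y0 = 1

Step 3: Scale the particular solution.
Multiply by 3/1 = 3:
h = 6, g = 3

Step 4: Verify.
26*(6) - 51*(3) = 3 = 3 ✓

h = 6, g = 3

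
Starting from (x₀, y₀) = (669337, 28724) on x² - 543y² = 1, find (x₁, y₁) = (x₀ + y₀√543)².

Solutions to x² - Dy² = 1 are generated by powers of (x₀ + y₀√D).
The next solution satisfies x₁ + y₁√543 = (x₀ + y₀√543)², giving:
x₁ = x₀² + 543y₀² = 669337² + 543·28724² = 448012019569 + 448012019568 = 896024039137
y₁ = 2x₀y₀ = 2·669337·28724 = 38452071976

Verify: 896024039137² - 543·38452071976² = 802859078711384107704769 - 802859078711384107704768 = 1 ✓

x = 896024039137, y = 38452071976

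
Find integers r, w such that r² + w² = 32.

We need to find integers r, w > 0 such that r² + w² = 32.
Trying r = 4: w² = 32 - 4² = 32 - 16 = 16
w = 4
Check: 4² + 4² = 16 + 16 = 32 ✓

32 = 4² + 4²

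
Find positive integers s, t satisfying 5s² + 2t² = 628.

Try small values of s and check whether (628 - 5s²)/2 is a perfect square.
s = 10: 5·10² = 500, so 2t² = 628 - 500 = 128, giving t² = 64, t = 8.
Check: 5·10² + 2·8² = 500 + 128 = 628 ✓

s = 10, t = 8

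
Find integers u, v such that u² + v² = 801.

We need to find integers u, v > 0 such that u² + v² = 801.
Trying u = 15: v² = 801 - 15² = 801 - 225 = 576
v = 24
Check: 15² + 24² = 225 + 576 = 801 ✓

801 = 15² + 24²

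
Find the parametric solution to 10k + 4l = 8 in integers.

Step 1: Compute gcd(10, 4) = 2.
Since 2 divides 8, solutions exist.

Step 2: Find a particular solution using extended Euclidean algorithm.
We get k₀ = 4, l₀ = -8.
Check: 10*4 + 4*-8 = 8 = 8 ✓

Step 3: Write the general solution.
k = 4 + (4/2)t = 4 + 2t
l = -8 - (10/2)t = -8 - 5t
for any integer t.

k = 4 + 2t, l = -8 - 5t for integer t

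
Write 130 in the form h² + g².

We need to find integers h, g > 0 such that h² + g² = 130.
Trying h = 3: g² = 130 - 3² = 130 - 9 = 121
g = 11
Check: 3² + 11² = 9 + 121 = 130 ✓

130 = 3² + 11²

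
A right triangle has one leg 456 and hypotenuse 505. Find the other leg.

a² = c² - b² = 255025 - 207936 = 47089
a = 217

217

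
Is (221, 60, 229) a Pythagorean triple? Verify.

Compute a² + b² = 221² + 60² = 48841 + 3600 = 52441
Compute c² = 229² = 52441
Since 52441 = 52441, confirmed.

Yes, it is a Pythagorean triple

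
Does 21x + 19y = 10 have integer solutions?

Step 1: Compute gcd(21, 19).
gcd(21, 19) = 1

Step 2: Check divisibility.
Does 1 divide 10? 10 = 1 x 10, so yes.

By the theorem on linear Diophantine equations, 21x + 19y = 10 has integer solutions if and only if gcd(21, 19) divides 10. Since 1 | 10, solutions exist.

Yes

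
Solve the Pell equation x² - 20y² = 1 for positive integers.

We seek the smallest positive integers (x, y) with x² - 20y² = 1, i.e., x² = 20y² + 1.
Try successive y values:
y = 1: x² = 20·1² + 1 = 21, not a perfect square
y = 2: x² = 20·2² + 1 = 81, x = 9 ✓

Verify: 9² - 20·2² = 81 - 80 = 1 ✓

x = 9, y = 2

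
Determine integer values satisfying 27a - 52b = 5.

Step 1: Check solvability.
gcd(27, 52) = 1
Since 1 divides 5, solutions exist.

Step 2: Apply extended Euclidean algorithm to find gcd.
We find integers such that 27*x0 + 52*y0 = 1

Step 3: Scale the particular solution.
Multiply by 5/1 = 5:
a = -125, b = -65

Step 4: Verify.
27*(-125) - 52*(-65) = 5 = 5 ✓

a = -125, b = -65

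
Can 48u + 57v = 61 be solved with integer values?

Step 1: Compute gcd(48, 57).
gcd(48, 57) = 3

Step 2: Check divisibility.
Does 3 divide 61? 61 = 3 x 20 + 1, so no.

By the theorem on linear Diophantine equations, 48u + 57v = 61 has integer solutions if and only if gcd(48, 57) divides 61. Since 3 does not divide 61, no solutions exist.

No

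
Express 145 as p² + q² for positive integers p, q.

We need to find integers p, q > 0 such that p² + q² = 145.
Trying p = 1: q² = 145 - 1² = 145 - 1 = 144
q = 12
Check: 1² + 12² = 1 + 144 = 145 ✓

145 = 1² + 12²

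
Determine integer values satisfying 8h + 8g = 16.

Step 1: Check solvability.
gcd(8, 8) = 8
Since 8 divides 16, solutions exist.

Step 2: Apply extended Euclidean algorithm to find gcd.
We find integers such that 8*x0 + 8*y0 = 8

Step 3: Scale the particular solution.
Multiply by 16/8 = 2:
h = 0, g = 2

Step 4: Verify.
8*(0) + 8*(2) = 16 = 16 ✓

h = 0, g = 2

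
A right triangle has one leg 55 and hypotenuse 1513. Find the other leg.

b² = c² - a² = 2289169 - 3025 = 2286144
b = 1512

1512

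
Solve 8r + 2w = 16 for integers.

Step 1: Check solvability.
gcd(8, 2) = 2
Since 2 divides 16, solutions exist.

Step 2: Apply extended Euclidean algorithm to find gcd.
We find integers such that 8*x0 + 2*y0 = 2

Step 3: Scale the particular solution.
Multiply by 16/2 = 8:
r = 0, w = 8

Step 4: Verify.
8*(0) + 2*(8) = 16 = 16 ✓

r = 0, w = 8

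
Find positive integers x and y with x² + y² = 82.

We need to find integers x, y > 0 such that x² + y² = 82.
Trying x = 1: y² = 82 - 1² = 82 - 1 = 81
y = 9
Check: 1² + 9² = 1 + 81 = 82 ✓

82 = 1² + 9²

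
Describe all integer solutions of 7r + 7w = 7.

Step 1: Compute gcd(7, 7) = 7.
Since 7 divides 7, solutions exist.

Step 2: Find a particular solution using extended Euclidean algorithm.
We get r₀ = 0, w₀ = 1.
Check: 7*0 + 7*1 = 7 = 7 ✓

Step 3: Write the general solution.
r = 0 + (7/7)t = 0 + 1t
w = 1 - (7/7)t = 1 - 1t
for any integer t.

r = 0 + 1t, w = 1 - 1t for integer t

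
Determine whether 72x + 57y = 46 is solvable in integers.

Step 1: Compute gcd(72, 57).
gcd(72, 57) = 3

Step 2: Check divisibility.
Does 3 divide 46? 46 = 3 x 15 + 1, so no.

By the theorem on linear Diophantine equations, 72x + 57y = 46 has integer solutions if and only if gcd(72, 57) divides 46. Since 3 does not divide 46, no solutions exist.

No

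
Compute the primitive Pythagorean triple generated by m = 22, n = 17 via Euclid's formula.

a = m² - n² = 484 - 289 = 195
b = 2mn = 2·22·17 = 748
c = m² + n² = 484 + 289 = 773
Verify: 195² + 748² = 38025 + 559504 = 597529 = 773² ✓

(195, 748, 773)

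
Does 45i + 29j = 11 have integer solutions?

Step 1: Compute gcd(45, 29).
gcd(45, 29) = 1

Step 2: Check divisibility.
Does 1 divide 11? 11 = 1 x 11, so yes.

By the theorem on linear Diophantine equations, 45i + 29j = 11 has integer solutions if and only if gcd(45, 29) divides 11. Since 1 | 11, solutions exist.

Yes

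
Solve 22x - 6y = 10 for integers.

Step 1: Check solvability.
gcd(22, 6) = 2
Since 2 divides 10, solutions exist.

Step 2: Apply extended Euclidean algorithm to find gcd.
We find integers such that 22*x0 + 6*y0 = 2

Step 3: Scale the particular solution.
Multiply by 10/2 = 5:
x = -5, y = -20

Step 4: Verify.
22*(-5) - 6*(-20) = 10 = 10 ✓

x = -5, y = -20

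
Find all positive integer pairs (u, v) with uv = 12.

The positive divisors of 12 are: 1, 2, 3, 4, 6, 12.
Each divisor d gives the pair (d, 12/d):
(1, 12), (2, 6), (3, 4), (4, 3), (6, 2), (12, 1)

(1, 12), (2, 6), (3, 4), (4, 3), (6, 2), (12, 1)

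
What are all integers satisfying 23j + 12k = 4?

Step 1: Compute gcd(23, 12) = 1.
Since 1 divides 4, solutions exist.

Step 2: Find a particular solution using extended Euclidean algorithm.
We get j₀ = -4, k₀ = 8.
Check: 23*-4 + 12*8 = 4 = 4 ✓

Step 3: Write the general solution.
j = -4 + (12/1)t = -4 + 12t
k = 8 - (23/1)t = 8 - 23t
for any integer t.

j = -4 + 12t, k = 8 - 23t for integer t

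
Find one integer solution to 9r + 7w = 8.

Step 1: Check solvability.
gcd(9, 7) = 1
Since 1 divides 8, solutions exist.

Step 2: Apply extended Euclidean algorithm to find gcd.
We find integers such that 9*x0 + 7*y0 = 1

Step 3: Scale the particular solution.
Multiply by 8/1 = 8:
r = -24, w = 32

Step 4: Verify.
9*(-24) + 7*(32) = 8 = 8 ✓

r = -24, w = 32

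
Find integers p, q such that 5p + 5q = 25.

Step 1: Check solvability.
gcd(5, 5) = 5
Since 5 divides 25, solutions exist.

Step 2: Apply extended Euclidean algorithm to find gcd.
We find integers such that 5*x0 + 5*y0 = 5

Step 3: Scale the particular solution.
Multiply by 25/5 = 5:
p = 0, q = 5

Step 4: Verify.
5*(0) + 5*(5) = 25 = 25 ✓

p = 0, q = 5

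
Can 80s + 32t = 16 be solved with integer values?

Step 1: Compute gcd(80, 32).
gcd(80, 32) = 16

Step 2: Check divisibility.
Does 16 divide 16? 16 = 16 x 1, so yes.

By the theorem on linear Diophantine equations, 80s + 32t = 16 has integer solutions if and only if gcd(80, 32) divides 16. Since 16 | 16, solutions exist.

Yes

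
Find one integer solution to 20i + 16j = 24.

Step 1: Check solvability.
gcd(20, 16) = 4
Since 4 divides 24, solutions exist.

Step 2: Apply extended Euclidean algorithm to find gcd.
We find integers such that 20*x0 + 16*y0 = 4

Step 3: Scale the particular solution.
Multiply by 24/4 = 6:
i = 6, j = -6

Step 4: Verify.
20*(6) + 16*(-6) = 24 = 24 ✓

i = 6, j = -6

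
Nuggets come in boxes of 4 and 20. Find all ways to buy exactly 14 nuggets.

We need non-negative integers (x, y) with 4x + 20y = 14.
For each x in 0..3, check if 14 - 4x is a non-negative multiple of 20.
No x yields an integer y ≥ 0.

No solution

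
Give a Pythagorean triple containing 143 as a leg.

We need the other leg and hypotenuse such that 143² + x² = c².
Take x = 24, c = 145: 143² + 24² = 20449 + 576 = 21025 = 145² ✓
Triple: (143, 24, 145)

(143, 24, 145)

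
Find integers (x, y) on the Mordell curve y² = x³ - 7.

Try small integer x values and check whether x³ - 7 is a perfect square.
x = 2: x³ - 7 = 2³ - 7 = 8 - 7 = 1
Is 1 a perfect square? 1² = 1 ✓
So (x, y) = (2, 1) is a solution.

x = 2, y = 1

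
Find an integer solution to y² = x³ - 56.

Try small integer x values and check whether x³ - 56 is a perfect square.
x = 18: x³ - 56 = 18³ - 56 = 5832 - 56 = 5776
Is 5776 a perfect square? 76² = 5776 ✓
So (x, y) = (18, -76) is a solution.

x = 18, y = -76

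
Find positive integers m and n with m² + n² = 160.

We need to find integers m, n > 0 such that m² + n² = 160.
Trying m = 4: n² = 160 - 4² = 160 - 16 = 144
n = 12
Check: 4² + 12² = 16 + 144 = 160 ✓

160 = 4² + 12²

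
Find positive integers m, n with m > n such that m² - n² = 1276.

Factor: m² - n² = (m+n)(m-n) = 1276.
We need two factors of 1276 with the same parity.
Use m+n = 638 and m-n = 2 (product 638·2 = 1276).
Adding: 2m = 640, so m = 320.
Subtracting: 2n = 636, so n = 318.
Check: 320² - 318² = 102400 - 101124 = 1276 ✓

m = 320, n = 318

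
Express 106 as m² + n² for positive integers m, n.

We need to find integers m, n > 0 such that m² + n² = 106.
Trying m = 5: n² = 106 - 5² = 106 - 25 = 81
n = 9
Check: 5² + 9² = 25 + 81 = 106 ✓

106 = 5² + 9²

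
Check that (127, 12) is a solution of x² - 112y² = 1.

Compute x² = 127² = 16129
Compute 112y² = 112·12² = 112·144 = 16128
x² - 112y² = 16129 - 16128 = 1
Since this equals 1, (127, 12) is a solution.

Yes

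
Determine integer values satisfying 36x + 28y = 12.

Step 1: Check solvability.
gcd(36, 28) = 4
Since 4 divides 12, solutions exist.

Step 2: Apply extended Euclidean algorithm to find gcd.
We find integers such that 36*x0 + 28*y0 = 4

Step 3: Scale the particular solution.
Multiply by 12/4 = 3:
x = -9, y = 12

Step 4: Verify.
36*(-9) + 28*(12) = 12 = 12 ✓

x = -9, y = 12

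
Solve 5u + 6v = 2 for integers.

Step 1: Check solvability.
gcd(5, 6) = 1
Since 1 divides 2, solutions exist.

Step 2: Apply extended Euclidean algorithm to find gcd.
We find integers such that 5*x0 + 6*y0 = 1

Step 3: Scale the particular solution.
Multiply by 2/1 = 2:
u = -2, v = 2

Step 4: Verify.
5*(-2) + 6*(2) = 2 = 2 ✓

u = -2, v = 2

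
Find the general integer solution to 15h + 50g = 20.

Step 1: Compute gcd(15, 50) = 5.
Since 5 divides 20, solutions exist.

Step 2: Find a particular solution using extended Euclidean algorithm.
We get h₀ = -12, g₀ = 4.
Check: 15*-12 + 50*4 = 20 = 20 ✓

Step 3: Write the general solution.
h = -12 + (50/5)t = -12 + 10t
g = 4 - (15/5)t = 4 - 3t
for any integer t.

h = -12 + 10t, g = 4 - 3t for integer t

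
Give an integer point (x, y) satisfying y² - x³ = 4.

Try small integer x values and check whether x³ + 4 is a perfect square.
x = 0: x³ + 4 = 0³ + 4 = 0 + 4 = 4
Is 4 a perfect square? 2² = 4 ✓
So (x, y) = (0, 2) is a solution.

x = 0, y = 2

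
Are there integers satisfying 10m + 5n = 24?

Step 1: Compute gcd(10, 5).
gcd(10, 5) = 5

Step 2: Check divisibility.
Does 5 divide 24? 24 = 5 x 4 + 4, so no.

By the theorem on linear Diophantine equations, 10m + 5n = 24 has integer solutions if and only if gcd(10, 5) divides 24. Since 5 does not divide 24, no solutions exist.

No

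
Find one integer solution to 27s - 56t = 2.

Step 1: Check solvability.
gcd(27, 56) = 1
Since 1 divides 2, solutions exist.

Step 2: Apply extended Euclidean algorithm to find gcd.
We find integers such that 27*x0 + 56*y0 = 1

Step 3: Scale the particular solution.
Multiply by 2/1 = 2:
s = 54, t = 26

Step 4: Verify.
27*(54) - 56*(26) = 2 = 2 ✓

s = 54, t = 26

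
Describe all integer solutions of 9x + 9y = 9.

Step 1: Compute gcd(9, 9) = 9.
Since 9 divides 9, solutions exist.

Step 2: Find a particular solution using extended Euclidean algorithm.
We get x₀ = 0, y₀ = 1.
Check: 9*0 + 9*1 = 9 = 9 ✓

Step 3: Write the general solution.
x = 0 + (9/9)t = 0 + 1t
y = 1 - (9/9)t = 1 - 1t
for any integer t.

x = 0 + 1t, y = 1 - 1t for integer t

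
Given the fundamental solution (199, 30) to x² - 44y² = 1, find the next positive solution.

Solutions to x² - Dy² = 1 are generated by powers of (x₀ + y₀√D).
The next solution satisfies x₁ + y₁√44 = (x₀ + y₀√44)², giving:
x₁ = x₀² + 44y₀² = 199² + 44·30² = 39601 + 39600 = 79201
y₁ = 2x₀y₀ = 2·199·30 = 11940

Verify: 79201² - 44·11940² = 6272798401 - 6272798400 = 1 ✓

x = 79201, y = 11940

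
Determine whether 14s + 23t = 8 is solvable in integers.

Step 1: Compute gcd(14, 23).
gcd(14, 23) = 1

Step 2: Check divisibility.
Does 1 divide 8? 8 = 1 x 8, so yes.

By the theorem on linear Diophantine equations, 14s + 23t = 8 has integer solutions if and only if gcd(14, 23) divides 8. Since 1 | 8, solutions exist.

Yes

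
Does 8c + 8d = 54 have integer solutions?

Step 1: Compute gcd(8, 8).
gcd(8, 8) = 8

Step 2: Check divisibility.
Does 8 divide 54? 54 = 8 x 6 + 6, so no.

By the theorem on linear Diophantine equations, 8c + 8d = 54 has integer solutions if and only if gcd(8, 8) divides 54. Since 8 does not divide 54, no solutions exist.

No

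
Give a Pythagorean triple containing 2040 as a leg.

We need the other leg and hypotenuse such that 2040² + x² = c².
Take x = 725, c = 2165: 2040² + 725² = 4161600 + 525625 = 4687225 = 2165² ✓
Triple: (725, 2040, 2165)

(725, 2040, 2165)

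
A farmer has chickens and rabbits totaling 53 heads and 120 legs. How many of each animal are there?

Let c = chickens, r = rabbits.
Heads: c + r = 53
Legs: 2c + 4r = 120
From the first equation, c = 53 - r. Substitute:
2(53 - r) + 4r = 120
106 + 2r = 120
r = (120 - 106)/2 = 7
c = 53 - 7 = 46

Chickens: 46, Rabbits: 7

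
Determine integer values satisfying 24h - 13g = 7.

Step 1: Check solvability.
gcd(24, 13) = 1
Since 1 divides 7, solutions exist.

Step 2: Apply extended Euclidean algorithm to find gcd.
We find integers such that 24*x0 + 13*y0 = 1

Step 3: Scale the particular solution.
Multiply by 7/1 = 7:
h = 42, g = 77

Step 4: Verify.
24*(42) - 13*(77) = 7 = 7 ✓

h = 42, g = 77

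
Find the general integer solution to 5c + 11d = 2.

Step 1: Compute gcd(5, 11) = 1.
Since 1 divides 2, solutions exist.

Step 2: Find a particular solution using extended Euclidean algorithm.
We get c₀ = -4, d₀ = 2.
Check: 5*-4 + 11*2 = 2 = 2 ✓

Step 3: Write the general solution.
c = -4 + (11/1)t = -4 + 11t
d = 2 - (5/1)t = 2 - 5t
for any integer t.

c = -4 + 11t, d = 2 - 5t for integer t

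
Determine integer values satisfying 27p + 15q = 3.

Step 1: Check solvability.
gcd(27, 15) = 3
Since 3 divides 3, solutions exist.

Step 2: Apply extended Euclidean algorithm to find gcd.
We find integers such that 27*x0 + 15*y0 = 3

Step 3: Scale the particular solution.
Multiply by 3/3 = 1:
p = -1, q = 2

Step 4: Verify.
27*(-1) + 15*(2) = 3 = 3 ✓

p = -1, q = 2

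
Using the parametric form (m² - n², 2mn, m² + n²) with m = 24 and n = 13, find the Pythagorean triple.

a = m² - n² = 576 - 169 = 407
b = 2mn = 2·24·13 = 624
c = m² + n² = 576 + 169 = 745
Verify: 407² + 624² = 165649 + 389376 = 555025 = 745² ✓

(407, 624, 745)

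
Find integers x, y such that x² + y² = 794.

We need to find integers x, y > 0 such that x² + y² = 794.
Trying x = 13: y² = 794 - 13² = 794 - 169 = 625
y = 25
Check: 13² + 25² = 169 + 625 = 794 ✓

794 = 13² + 25²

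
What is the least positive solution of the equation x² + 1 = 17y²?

We need x² = 17y² - 1. Try successive y:
y = 1: x² = 17·1² - 1 = 16 = 4² ✓
Check: 4² - 17·1² = 16 - 17 = -1 ✓

x = 4, y = 1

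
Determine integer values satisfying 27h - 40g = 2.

Step 1: Check solvability.
gcd(27, 40) = 1
Since 1 divides 2, solutions exist.

Step 2: Apply extended Euclidean algorithm to find gcd.
We find integers such that 27*x0 + 40*y0 = 1

Step 3: Scale the particular solution.
Multiply by 2/1 = 2:
h = 6, g = 4

Step 4: Verify.
27*(6) - 40*(4) = 2 = 2 ✓

h = 6, g = 4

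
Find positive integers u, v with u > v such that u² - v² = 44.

Factor: u² - v² = (u+v)(u-v) = 44.
We need two factors of 44 with the same parity.
Use u+v = 22 and u-v = 2 (product 22·2 = 44).
Adding: 2u = 24, so u = 12.
Subtracting: 2v = 20, so v = 10.
Check: 12² - 10² = 144 - 100 = 44 ✓

u = 12, v = 10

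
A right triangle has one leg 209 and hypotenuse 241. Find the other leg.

b² = c² - a² = 58081 - 43681 = 14400
b = 120

120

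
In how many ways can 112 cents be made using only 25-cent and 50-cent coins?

We need non-negative integers (x, y) with 25x + 50y = 112.
For each x from 0 to 4, check if (112 - 25x) is a non-negative multiple of 50.
Solutions (x, y): none
Count: 0

0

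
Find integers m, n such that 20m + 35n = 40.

Step 1: Check solvability.
gcd(20, 35) = 5
Since 5 divides 40, solutions exist.

Step 2: Apply extended Euclidean algorithm to find gcd.
We find integers such that 20*x0 + 35*y0 = 5

Step 3: Scale the particular solution.
Multiply by 40/5 = 8:
m = 16, n = -8

Step 4: Verify.
20*(16) + 35*(-8) = 40 = 40 ✓

m = 16, n = -8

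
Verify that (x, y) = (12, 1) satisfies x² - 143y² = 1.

Compute x² = 12² = 144
Compute 143y² = 143·1² = 143·1 = 143
x² - 143y² = 144 - 143 = 1
Since this equals 1, (12, 1) is a solution.

Yes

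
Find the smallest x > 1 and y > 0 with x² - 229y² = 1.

We seek the smallest positive integers (x, y) with x² - 229y² = 1, i.e., x² = 229y² + 1.
Try successive y values:
y = 1: x² = 229·1² + 1 = 230, not a perfect square
y = 2: x² = 229·2² + 1 = 917, not a perfect square
y = 3: x² = 229·3² + 1 = 2062, not a perfect square
... continuing the search (or via continued fractions) ...
y = 386460: x² = 229·386460² + 1 = 34201454936401, x = 5848201 ✓

Verify: 5848201² - 229·386460² = 34201454936401 - 34201454936400 = 1 ✓

x = 5848201, y = 386460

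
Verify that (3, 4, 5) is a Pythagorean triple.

Compute a² + b² = 3² + 4² = 9 + 16 = 25
Compute c² = 5² = 25
Since 25 = 25, confirmed.

Yes, it is a Pythagorean triple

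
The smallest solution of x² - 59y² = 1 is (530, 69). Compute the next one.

Solutions to x² - Dy² = 1 are generated by powers of (x₀ + y₀√D).
The next solution satisfies x₁ + y₁√59 = (x₀ + y₀√59)², giving:
x₁ = x₀² + 59y₀² = 530² + 59·69² = 280900 + 280899 = 561799
y₁ = 2x₀y₀ = 2·530·69 = 73140

Verify: 561799² - 59·73140² = 315618116401 - 315618116400 = 1 ✓

x = 561799, y = 73140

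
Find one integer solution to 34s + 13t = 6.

Step 1: Check solvability.
gcd(34, 13) = 1
Since 1 divides 6, solutions exist.

Step 2: Apply extended Euclidean algorithm to find gcd.
We find integers such that 34*x0 + 13*y0 = 1

Step 3: Scale the particular solution.
Multiply by 6/1 = 6:
s = 30, t = -78

Step 4: Verify.
34*(30) + 13*(-78) = 6 = 6 ✓

s = 30, t = -78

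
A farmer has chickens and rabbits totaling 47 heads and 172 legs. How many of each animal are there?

Let c = chickens, r = rabbits.
Heads: c + r = 47
Legs: 2c + 4r = 172
From the first equation, c = 47 - r. Substitute:
2(47 - r) + 4r = 172
94 + 2r = 172
r = (172 - 94)/2 = 39
c = 47 - 39 = 8

Chickens: 8, Rabbits: 39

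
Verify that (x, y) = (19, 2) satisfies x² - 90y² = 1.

Compute x² = 19² = 361
Compute 90y² = 90·2² = 90·4 = 360
x² - 90y² = 361 - 360 = 1
Since this equals 1, (19, 2) is a solution.

Yes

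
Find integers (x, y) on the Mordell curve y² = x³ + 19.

Try small integer x values and check whether x³ + 19 is a perfect square.
x = 5: x³ + 19 = 5³ + 19 = 125 + 19 = 144
Is 144 a perfect square? 12² = 144 ✓
So (x, y) = (5, -12) is a solution.

x = 5, y = -12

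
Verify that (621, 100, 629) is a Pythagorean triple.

Compute a² + b² = 621² + 100² = 385641 + 10000 = 395641
Compute c² = 629² = 395641
Since 395641 = 395641, confirmed.

Yes, it is a Pythagorean triple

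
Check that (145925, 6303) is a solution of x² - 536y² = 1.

Compute x² = 145925² = 21294105625
Compute 536y² = 536·6303² = 536·39727809 = 21294105624
x² - 536y² = 21294105625 - 21294105624 = 1
Since this equals 1, (145925, 6303) is a solution.

Yes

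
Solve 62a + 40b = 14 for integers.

Step 1: Check solvability.
gcd(62, 40) = 2
Since 2 divides 14, solutions exist.

Step 2: Apply extended Euclidean algorithm to find gcd.
We find integers such that 62*x0 + 40*y0 = 2

Step 3: Scale the particular solution.
Multiply by 14/2 = 7:
a = -63, b = 98

Step 4: Verify.
62*(-63) + 40*(98) = 14 = 14 ✓

a = -63, b = 98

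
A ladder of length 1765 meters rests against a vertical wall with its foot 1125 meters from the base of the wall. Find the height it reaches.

The ladder, wall, and ground form a right triangle with hypotenuse 1765 and one leg 1125.
By the Pythagorean theorem: h² = 1765² - 1125² = 3115225 - 1265625 = 1849600
h = √1849600 = 1360 meters

1360 meters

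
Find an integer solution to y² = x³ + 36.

Try small integer x values and check whether x³ + 36 is a perfect square.
x = -3: x³ + 36 = -3³ + 36 = -27 + 36 = 9
Is 9 a perfect square? 3² = 9 ✓
So (x, y) = (-3, 3) is a solution.

x = -3, y = 3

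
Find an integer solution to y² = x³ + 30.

Try small integer x values and check whether x³ + 30 is a perfect square.
x = 19: x³ + 30 = 19³ + 30 = 6859 + 30 = 6889
Is 6889 a perfect square? 83² = 6889 ✓
So (x, y) = (19, 83) is a solution.

x = 19, y = 83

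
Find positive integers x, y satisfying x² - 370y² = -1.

We need x² = 370y² - 1. Try successive y:
y = 1: x² = 370·1² - 1 = 369, not a perfect square
y = 2: x² = 370·2² - 1 = 1479, not a perfect square
y = 3: x² = 370·3² - 1 = 3329, not a perfect square
...
y = 17: x² = 370·17² - 1 = 106929 = 327² ✓
Check: 327² - 370·17² = 106929 - 106930 = -1 ✓

x = 327, y = 17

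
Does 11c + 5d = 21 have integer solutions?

Step 1: Compute gcd(11, 5).
gcd(11, 5) = 1

Step 2: Check divisibility.
Does 1 divide 21? 21 = 1 x 21, so yes.

By the theorem on linear Diophantine equations, 11c + 5d = 21 has integer solutions if and only if gcd(11, 5) divides 21. Since 1 | 21, solutions exist.

Yes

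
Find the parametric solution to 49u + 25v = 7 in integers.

Step 1: Compute gcd(49, 25) = 1.
Since 1 divides 7, solutions exist.

Step 2: Find a particular solution using extended Euclidean algorithm.
We get u₀ = -7, v₀ = 14.
Check: 49*-7 + 25*14 = 7 = 7 ✓

Step 3: Write the general solution.
u = -7 + (25/1)t = -7 + 25t
v = 14 - (49/1)t = 14 - 49t
for any integer t.

u = -7 + 25t, v = 14 - 49t for integer t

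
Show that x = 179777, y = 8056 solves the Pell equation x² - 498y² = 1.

Compute x² = 179777² = 32319769729
Compute 498y² = 498·8056² = 498·64899136 = 32319769728
x² - 498y² = 32319769729 - 32319769728 = 1
Since this equals 1, (179777, 8056) is a solution.

Yes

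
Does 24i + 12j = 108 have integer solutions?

Step 1: Compute gcd(24, 12).
gcd(24, 12) = 12

Step 2: Check divisibility.
Does 12 divide 108? 108 = 12 x 9, so yes.

By the theorem on linear Diophantine equations, 24i + 12j = 108 has integer solutions if and only if gcd(24, 12) divides 108. Since 12 | 108, solutions exist.

Yes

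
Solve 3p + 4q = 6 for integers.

Step 1: Check solvability.
gcd(3, 4) = 1
Since 1 divides 6, solutions exist.

Step 2: Apply extended Euclidean algorithm to find gcd.
We find integers such that 3*x0 + 4*y0 = 1

Step 3: Scale the particular solution.
Multiply by 6/1 = 6:
p = -6, q = 6

Step 4: Verify.
3*(-6) + 4*(6) = 6 = 6 ✓

p = -6, q = 6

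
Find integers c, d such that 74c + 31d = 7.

Step 1: Check solvability.
gcd(74, 31) = 1
Since 1 divides 7, solutions exist.

Step 2: Apply extended Euclidean algorithm to find gcd.
We find integers such that 74*x0 + 31*y0 = 1

Step 3: Scale the particular solution.
Multiply by 7/1 = 7:
c = 91, d = -217

Step 4: Verify.
74*(91) + 31*(-217) = 7 = 7 ✓

c = 91, d = -217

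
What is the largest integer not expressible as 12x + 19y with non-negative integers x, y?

For two coprime denominations a and b, the Frobenius number (largest value not representable as a non-negative combination) is ab - a - b.
Here gcd(12, 19) = 1, so they are coprime.
F(12, 19) = 12·19 - 12 - 19 = 228 - 31 = 197

197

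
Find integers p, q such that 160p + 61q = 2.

Step 1: Check solvability.
gcd(160, 61) = 1
Since 1 divides 2, solutions exist.

Step 2: Apply extended Euclidean algorithm to find gcd.
We find integers such that 160*x0 + 61*y0 = 1

Step 3: Scale the particular solution.
Multiply by 2/1 = 2:
p = -16, q = 42

Step 4: Verify.
160*(-16) + 61*(42) = 2 = 2 ✓

p = -16, q = 42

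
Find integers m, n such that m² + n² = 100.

We need to find integers m, n > 0 such that m² + n² = 100.
Trying m = 6: n² = 100 - 6² = 100 - 36 = 64
n = 8
Check: 6² + 8² = 36 + 64 = 100 ✓

100 = 6² + 8²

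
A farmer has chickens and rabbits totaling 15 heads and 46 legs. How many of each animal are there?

Let c = chickens, r = rabbits.
Heads: c + r = 15
Legs: 2c + 4r = 46
From the first equation, c = 15 - r. Substitute:
2(15 - r) + 4r = 46
30 + 2r = 46
r = (46 - 30)/2 = 8
c = 15 - 8 = 7

Chickens: 7, Rabbits: 8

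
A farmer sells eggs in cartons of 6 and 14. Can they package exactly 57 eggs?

We need non-negative a, b with 6a + 14b = 57.
gcd(6, 14) = 2, and 2 does not divide 57.
No integer solutions exist.

No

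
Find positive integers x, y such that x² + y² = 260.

Search for x with 260 - x² a perfect square.
x = 2: 260 - 2² = 260 - 4 = 256 = 16² ✓
So x = 2, y = 16.

x = 2, y = 16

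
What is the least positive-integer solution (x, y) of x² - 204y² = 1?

We seek the smallest positive integers (x, y) with x² - 204y² = 1, i.e., x² = 204y² + 1.
Try successive y values:
y = 1: x² = 204·1² + 1 = 205, not a perfect square
y = 2: x² = 204·2² + 1 = 817, not a perfect square
y = 3: x² = 204·3² + 1 = 1837, not a perfect square
... continuing the search (or via continued fractions) ...
y = 350: x² = 204·350² + 1 = 24990001, x = 4999 ✓

Verify: 4999² - 204·350² = 24990001 - 24990000 = 1 ✓

x = 4999, y = 350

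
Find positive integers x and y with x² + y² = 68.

We need to find integers x, y > 0 such that x² + y² = 68.
Trying x = 2: y² = 68 - 2² = 68 - 4 = 64
y = 8
Check: 2² + 8² = 4 + 64 = 68 ✓

68 = 2² + 8²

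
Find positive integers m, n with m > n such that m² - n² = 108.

Factor: m² - n² = (m+n)(m-n) = 108.
We need two factors of 108 with the same parity.
Use m+n = 54 and m-n = 2 (product 54·2 = 108).
Adding: 2m = 56, so m = 28.
Subtracting: 2n = 52, so n = 26.
Check: 28² - 26² = 784 - 676 = 108 ✓

m = 28, n = 26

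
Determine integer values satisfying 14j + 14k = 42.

Step 1: Check solvability.
gcd(14, 14) = 14
Since 14 divides 42, solutions exist.

Step 2: Apply extended Euclidean algorithm to find gcd.
We find integers such that 14*x0 + 14*y0 = 14

Step 3: Scale the particular solution.
Multiply by 42/14 = 3:
j = 0, k = 3

Step 4: Verify.
14*(0) + 14*(3) = 42 = 42 ✓

j = 0, k = 3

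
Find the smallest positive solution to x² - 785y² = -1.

We need x² = 785y² - 1. Try successive y:
y = 1: x² = 785·1² - 1 = 784 = 28² ✓
Check: 28² - 785·1² = 784 - 785 = -1 ✓

x = 28, y = 1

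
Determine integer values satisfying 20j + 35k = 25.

Step 1: Check solvability.
gcd(20, 35) = 5
Since 5 divides 25, solutions exist.

Step 2: Apply extended Euclidean algorithm to find gcd.
We find integers such that 20*x0 + 35*y0 = 5

Step 3: Scale the particular solution.
Multiply by 25/5 = 5:
j = 10, k = -5

Step 4: Verify.
20*(10) + 35*(-5) = 25 = 25 ✓

j = 10, k = -5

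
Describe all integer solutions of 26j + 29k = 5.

Step 1: Compute gcd(26, 29) = 1.
Since 1 divides 5, solutions exist.

Step 2: Find a particular solution using extended Euclidean algorithm.
We get j₀ = -50, k₀ = 45.
Check: 26*-50 + 29*45 = 5 = 5 ✓

Step 3: Write the general solution.
j = -50 + (29/1)t = -50 + 29t
k = 45 - (26/1)t = 45 - 26t
for any integer t.

j = -50 + 29t, k = 45 - 26t for integer t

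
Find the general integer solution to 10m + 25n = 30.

Step 1: Compute gcd(10, 25) = 5.
Since 5 divides 30, solutions exist.

Step 2: Find a particular solution using extended Euclidean algorithm.
We get m₀ = -12, n₀ = 6.
Check: 10*-12 + 25*6 = 30 = 30 ✓

Step 3: Write the general solution.
m = -12 + (25/5)t = -12 + 5t
n = 6 - (10/5)t = 6 - 2t
for any integer t.

m = -12 + 5t, n = 6 - 2t for integer t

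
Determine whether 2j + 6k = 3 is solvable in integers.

Step 1: Compute gcd(2, 6).
gcd(2, 6) = 2

Step 2: Check divisibility.
Does 2 divide 3? 3 = 2 x 1 + 1, so no.

By the theorem on linear Diophantine equations, 2j + 6k = 3 has integer solutions if and only if gcd(2, 6) divides 3. Since 2 does not divide 3, no solutions exist.

No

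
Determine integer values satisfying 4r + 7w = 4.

Step 1: Check solvability.
gcd(4, 7) = 1
Since 1 divides 4, solutions exist.

Step 2: Apply extended Euclidean algorithm to find gcd.
We find integers such that 4*x0 + 7*y0 = 1

Step 3: Scale the particular solution.
Multiply by 4/1 = 4:
r = 8, w = -4

Step 4: Verify.
4*(8) + 7*(-4) = 4 = 4 ✓

r = 8, w = -4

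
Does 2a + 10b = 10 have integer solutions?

Step 1: Compute gcd(2, 10).
gcd(2, 10) = 2

Step 2: Check divisibility.
Does 2 divide 10? 10 = 2 x 5, so yes.

By the theorem on linear Diophantine equations, 2a + 10b = 10 has integer solutions if and only if gcd(2, 10) divides 10. Since 2 | 10, solutions exist.

Yes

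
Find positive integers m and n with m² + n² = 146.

We need to find integers m, n > 0 such that m² + n² = 146.
Trying m = 5: n² = 146 - 5² = 146 - 25 = 121
n = 11
Check: 5² + 11² = 25 + 121 = 146 ✓

146 = 5² + 11²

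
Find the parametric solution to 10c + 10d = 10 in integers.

Step 1: Compute gcd(10, 10) = 10.
Since 10 divides 10, solutions exist.

Step 2: Find a particular solution using extended Euclidean algorithm.
We get c₀ = 0, d₀ = 1.
Check: 10*0 + 10*1 = 10 = 10 ✓

Step 3: Write the general solution.
c = 0 + (10/10)t = 0 + 1t
d = 1 - (10/10)t = 1 - 1t
for any integer t.

c = 0 + 1t, d = 1 - 1t for integer t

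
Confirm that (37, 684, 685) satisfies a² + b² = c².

Compute a² + b² = 37² + 684² = 1369 + 467856 = 469225
Compute c² = 685² = 469225
Since 469225 = 469225, confirmed.

Yes, it is a Pythagorean triple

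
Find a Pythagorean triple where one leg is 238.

We need the other leg and hypotenuse such that 238² + x² = c².
Take x = 240, c = 338: 238² + 240² = 56644 + 57600 = 114244 = 338² ✓
Triple: (238, 240, 338)

(238, 240, 338)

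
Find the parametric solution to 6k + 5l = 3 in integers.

Step 1: Compute gcd(6, 5) = 1.
Since 1 divides 3, solutions exist.

Step 2: Find a particular solution using extended Euclidean algorithm.
We get k₀ = 3, l₀ = -3.
Check: 6*3 + 5*-3 = 3 = 3 ✓

Step 3: Write the general solution.
k = 3 + (5/1)t = 3 + 5t
l = -3 - (6/1)t = -3 - 6t
for any integer t.

k = 3 + 5t, l = -3 - 6t for integer t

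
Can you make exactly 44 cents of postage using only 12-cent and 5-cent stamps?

We need non-negative x, y with 12x + 5y = 44.
gcd(12, 5) = 1 divides 44, so integer solutions exist.
Search for a non-negative one: x = 2 gives 5y = 44 - 24 = 20, so y = 4.
Check: 12·2 + 5·4 = 44 ✓

Yes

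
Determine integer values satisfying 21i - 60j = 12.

Step 1: Check solvability.
gcd(21, 60) = 3
Since 3 divides 12, solutions exist.

Step 2: Apply extended Euclidean algorithm to find gcd.
We find integers such that 21*x0 + 60*y0 = 3

Step 3: Scale the particular solution.
Multiply by 12/3 = 4:
i = 12, j = 4

Step 4: Verify.
21*(12) - 60*(4) = 12 = 12 ✓

i = 12, j = 4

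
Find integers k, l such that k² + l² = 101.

We need to find integers k, l > 0 such that k² + l² = 101.
Trying k = 1: l² = 101 - 1² = 101 - 1 = 100
l = 10
Check: 1² + 10² = 1 + 100 = 101 ✓

101 = 1² + 10²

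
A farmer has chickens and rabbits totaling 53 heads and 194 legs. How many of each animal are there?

Let c = chickens, r = rabbits.
Heads: c + r = 53
Legs: 2c + 4r = 194
From the first equation, c = 53 - r. Substitute:
2(53 - r) + 4r = 194
106 + 2r = 194
r = (194 - 106)/2 = 44
c = 53 - 44 = 9

Chickens: 9, Rabbits: 44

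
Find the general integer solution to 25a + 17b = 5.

Step 1: Compute gcd(25, 17) = 1.
Since 1 divides 5, solutions exist.

Step 2: Find a particular solution using extended Euclidean algorithm.
We get a₀ = -10, b₀ = 15.
Check: 25*-10 + 17*15 = 5 = 5 ✓

Step 3: Write the general solution.
a = -10 + (17/1)t = -10 + 17t
b = 15 - (25/1)t = 15 - 25t
for any integer t.

a = -10 + 17t, b = 15 - 25t for integer t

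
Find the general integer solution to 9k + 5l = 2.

Step 1: Compute gcd(9, 5) = 1.
Since 1 divides 2, solutions exist.

Step 2: Find a particular solution using extended Euclidean algorithm.
We get k₀ = -2, l₀ = 4.
Check: 9*-2 + 5*4 = 2 = 2 ✓

Step 3: Write the general solution.
k = -2 + (5/1)t = -2 + 5t
l = 4 - (9/1)t = 4 - 9t
for any integer t.

k = -2 + 5t, l = 4 - 9t for integer t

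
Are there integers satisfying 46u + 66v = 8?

Step 1: Compute gcd(46, 66).
gcd(46, 66) = 2

Step 2: Check divisibility.
Does 2 divide 8? 8 = 2 x 4, so yes.

By the theorem on linear Diophantine equations, 46u + 66v = 8 has integer solutions if and only if gcd(46, 66) divides 8. Since 2 | 8, solutions exist.

Yes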